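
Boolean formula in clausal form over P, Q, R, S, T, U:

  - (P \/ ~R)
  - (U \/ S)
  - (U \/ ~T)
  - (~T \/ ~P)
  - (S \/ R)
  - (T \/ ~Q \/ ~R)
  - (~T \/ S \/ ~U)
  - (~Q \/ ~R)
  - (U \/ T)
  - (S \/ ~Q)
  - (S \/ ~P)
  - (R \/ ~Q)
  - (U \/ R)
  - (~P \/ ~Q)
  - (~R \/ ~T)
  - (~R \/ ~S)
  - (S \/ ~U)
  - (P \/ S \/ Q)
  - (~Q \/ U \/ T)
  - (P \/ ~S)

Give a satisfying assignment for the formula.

P = True, Q = False, R = False, S = True, T = False, U = True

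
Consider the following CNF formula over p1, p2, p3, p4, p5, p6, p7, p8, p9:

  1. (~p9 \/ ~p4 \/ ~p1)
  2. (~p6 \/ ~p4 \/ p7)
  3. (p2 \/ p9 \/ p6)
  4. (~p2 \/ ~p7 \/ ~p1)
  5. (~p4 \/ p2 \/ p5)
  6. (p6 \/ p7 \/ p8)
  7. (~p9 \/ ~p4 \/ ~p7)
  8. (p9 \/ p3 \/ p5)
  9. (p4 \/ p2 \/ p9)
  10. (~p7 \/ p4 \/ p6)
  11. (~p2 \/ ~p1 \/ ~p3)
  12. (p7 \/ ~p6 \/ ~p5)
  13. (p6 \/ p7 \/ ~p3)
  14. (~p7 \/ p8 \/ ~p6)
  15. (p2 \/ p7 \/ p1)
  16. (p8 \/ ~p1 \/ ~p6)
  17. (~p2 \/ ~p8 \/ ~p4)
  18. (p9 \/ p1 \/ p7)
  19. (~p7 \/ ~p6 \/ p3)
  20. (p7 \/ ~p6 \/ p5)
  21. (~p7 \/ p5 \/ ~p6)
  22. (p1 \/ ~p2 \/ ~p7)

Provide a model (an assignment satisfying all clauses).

p1=1, p2=0, p3=0, p4=0, p5=1, p6=0, p7=0, p8=1, p9=1

Try p1 = True.
For the remaining variables, p2 = False, p3 = False, p4 = False, p5 = True, p6 = False, p7 = False, p8 = True, p9 = True works.
Every clause has at least one true literal under this assignment.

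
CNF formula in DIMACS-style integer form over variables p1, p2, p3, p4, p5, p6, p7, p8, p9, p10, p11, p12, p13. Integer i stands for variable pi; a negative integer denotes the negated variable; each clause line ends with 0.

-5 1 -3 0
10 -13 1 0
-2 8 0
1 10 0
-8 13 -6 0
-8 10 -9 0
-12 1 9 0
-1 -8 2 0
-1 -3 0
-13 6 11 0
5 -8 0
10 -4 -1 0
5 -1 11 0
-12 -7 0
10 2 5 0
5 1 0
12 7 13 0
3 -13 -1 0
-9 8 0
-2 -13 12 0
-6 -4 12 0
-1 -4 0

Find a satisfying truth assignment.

p1 = False, p2 = True, p3 = False, p4 = False, p5 = True, p6 = False, p7 = False, p8 = True, p9 = True, p10 = True, p11 = True, p12 = True, p13 = True

Pure literal: p4 appears only negated; assign p4 = False.
Pure literal: p10 appears only positively; assign p10 = True.
Try p1 = False.
  then p5 is forced to True.
  then p3 is forced to False.
Set p2 = True and propagate.
  then p8 is forced to True.
The remaining clauses are satisfied by p6 = False, p7 = False, p9 = True, p11 = True, p12 = True, p13 = True.
Every clause has at least one true literal under this assignment.
Check each clause:
  1. (p1 | ~p3 | ~p5) — ~p3 is true.
  2. (p10 | p1 | ~p13) — p10 is true.
  3. (p8 | ~p2) — p8 is true.
  4. (p10 | p1) — p10 is true.
  5. (~p6 | ~p8 | p13) — ~p6 is true.
  6. (~p9 | p10 | ~p8) — p10 is true.
  7. (p9 | ~p12 | p1) — p9 is true.
  8. (~p1 | ~p8 | p2) — p2 is true.
  9. (~p3 | ~p1) — ~p3 is true.
  10. (~p13 | p11 | p6) — p11 is true.
  11. (~p8 | p5) — p5 is true.
  12. (~p4 | ~p1 | p10) — p10 is true.
  13. (p5 | ~p1 | p11) — p11 is true.
  14. (~p12 | ~p7) — ~p7 is true.
  15. (p5 | p10 | p2) — p2 is true.
  16. (p1 | p5) — p5 is true.
  17. (p7 | p12 | p13) — p12 is true.
  18. (~p1 | p3 | ~p13) — ~p1 is true.
  19. (~p9 | p8) — p8 is true.
  20. (~p2 | p12 | ~p13) — p12 is true.
  21. (~p4 | p12 | ~p6) — ~p6 is true.
  22. (~p4 | ~p1) — ~p4 is true.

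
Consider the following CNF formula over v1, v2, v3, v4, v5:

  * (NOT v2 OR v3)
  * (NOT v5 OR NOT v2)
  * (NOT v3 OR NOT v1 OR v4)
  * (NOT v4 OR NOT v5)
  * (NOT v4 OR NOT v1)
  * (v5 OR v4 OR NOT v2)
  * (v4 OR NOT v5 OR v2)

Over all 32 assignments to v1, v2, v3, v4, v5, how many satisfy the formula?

The models are:
  v1=0 v2=0 v3=0 v4=0 v5=0
  v1=0 v2=0 v3=0 v4=1 v5=0
  v1=0 v2=0 v3=1 v4=0 v5=0
  v1=0 v2=0 v3=1 v4=1 v5=0
  v1=0 v2=1 v3=1 v4=1 v5=0
  v1=1 v2=0 v3=0 v4=0 v5=0
That's 6 in total.

6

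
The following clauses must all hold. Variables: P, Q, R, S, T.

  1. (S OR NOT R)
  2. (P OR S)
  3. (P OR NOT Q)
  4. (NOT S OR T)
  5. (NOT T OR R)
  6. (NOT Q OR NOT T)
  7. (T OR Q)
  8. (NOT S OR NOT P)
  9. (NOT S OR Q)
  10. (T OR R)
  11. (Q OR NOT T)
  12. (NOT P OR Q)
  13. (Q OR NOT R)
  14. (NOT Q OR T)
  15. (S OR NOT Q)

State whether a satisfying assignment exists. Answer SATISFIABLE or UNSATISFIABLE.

UNSATISFIABLE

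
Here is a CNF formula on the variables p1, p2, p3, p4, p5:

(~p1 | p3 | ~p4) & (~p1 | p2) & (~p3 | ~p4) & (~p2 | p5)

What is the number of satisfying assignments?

11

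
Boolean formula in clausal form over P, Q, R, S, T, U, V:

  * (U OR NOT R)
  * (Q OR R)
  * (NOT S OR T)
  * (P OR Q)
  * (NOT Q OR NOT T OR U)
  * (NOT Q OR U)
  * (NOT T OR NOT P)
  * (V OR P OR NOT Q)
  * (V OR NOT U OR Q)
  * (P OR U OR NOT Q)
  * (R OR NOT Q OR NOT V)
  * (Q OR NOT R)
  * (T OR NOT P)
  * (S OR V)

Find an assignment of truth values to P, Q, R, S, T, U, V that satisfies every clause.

P=0  Q=1  R=1  S=0  T=0  U=1  V=1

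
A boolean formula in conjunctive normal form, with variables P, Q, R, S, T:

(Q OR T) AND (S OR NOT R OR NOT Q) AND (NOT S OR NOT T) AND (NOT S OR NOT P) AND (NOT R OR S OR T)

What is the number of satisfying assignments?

Split on S, then T.
  S=T, T=T: a clause becomes empty — 0.
  S=T, T=F: remaining (P,Q,R) ∈ {(F,T,F); (F,T,T)} — 2.
  S=F, T=T: P free; 3 ways for (Q,R) × 2^1 = 6.
  S=F, T=F: remaining (P,Q,R) ∈ {(F,T,F); (T,T,F)} — 2.
Total: 0 + 2 + 6 + 2 = 10.

10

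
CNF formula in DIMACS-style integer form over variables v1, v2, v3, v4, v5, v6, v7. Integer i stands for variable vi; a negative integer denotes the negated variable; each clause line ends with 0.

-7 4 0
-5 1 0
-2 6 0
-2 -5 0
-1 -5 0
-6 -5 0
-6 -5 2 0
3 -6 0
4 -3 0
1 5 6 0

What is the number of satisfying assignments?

13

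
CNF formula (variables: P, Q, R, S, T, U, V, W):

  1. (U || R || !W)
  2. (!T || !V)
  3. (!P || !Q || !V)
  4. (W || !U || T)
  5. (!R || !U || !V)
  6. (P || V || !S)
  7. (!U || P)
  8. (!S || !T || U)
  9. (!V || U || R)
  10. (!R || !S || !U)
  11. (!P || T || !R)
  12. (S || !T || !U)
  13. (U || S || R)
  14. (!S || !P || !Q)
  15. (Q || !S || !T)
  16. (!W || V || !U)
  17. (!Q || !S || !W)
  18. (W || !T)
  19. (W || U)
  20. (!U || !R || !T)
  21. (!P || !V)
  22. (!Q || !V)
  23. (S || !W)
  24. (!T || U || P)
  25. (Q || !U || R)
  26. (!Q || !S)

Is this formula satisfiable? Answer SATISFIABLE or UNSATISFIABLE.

Set P = False and propagate.
  then U is forced to False.
  then W is forced to True.
  then R is forced to True.
  then S is forced to True.
  then V is forced to True.
  then T is forced to False.
  then Q is forced to False.
Every clause has at least one true literal under this assignment.
So P=False, Q=False, R=True, S=True, T=False, U=False, V=True, W=True is a satisfying assignment.

SATISFIABLE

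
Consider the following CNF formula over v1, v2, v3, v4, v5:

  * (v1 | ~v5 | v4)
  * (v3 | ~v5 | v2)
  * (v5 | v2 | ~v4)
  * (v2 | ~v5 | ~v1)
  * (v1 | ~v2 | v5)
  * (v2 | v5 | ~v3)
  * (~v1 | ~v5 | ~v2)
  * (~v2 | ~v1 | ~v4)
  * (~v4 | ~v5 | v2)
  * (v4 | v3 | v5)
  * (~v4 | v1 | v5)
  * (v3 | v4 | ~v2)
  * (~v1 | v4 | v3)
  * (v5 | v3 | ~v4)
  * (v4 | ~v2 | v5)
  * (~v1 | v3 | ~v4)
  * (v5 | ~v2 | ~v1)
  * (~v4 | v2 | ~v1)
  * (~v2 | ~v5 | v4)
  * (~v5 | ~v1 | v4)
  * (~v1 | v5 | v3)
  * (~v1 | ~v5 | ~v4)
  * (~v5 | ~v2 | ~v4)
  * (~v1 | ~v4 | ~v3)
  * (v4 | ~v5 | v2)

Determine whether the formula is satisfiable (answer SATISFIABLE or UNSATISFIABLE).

UNSATISFIABLE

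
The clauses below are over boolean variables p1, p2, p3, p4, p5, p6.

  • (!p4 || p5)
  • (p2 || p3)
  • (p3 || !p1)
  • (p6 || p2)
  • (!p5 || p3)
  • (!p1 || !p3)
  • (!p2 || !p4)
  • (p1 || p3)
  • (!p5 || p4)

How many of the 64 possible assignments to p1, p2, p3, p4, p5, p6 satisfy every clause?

4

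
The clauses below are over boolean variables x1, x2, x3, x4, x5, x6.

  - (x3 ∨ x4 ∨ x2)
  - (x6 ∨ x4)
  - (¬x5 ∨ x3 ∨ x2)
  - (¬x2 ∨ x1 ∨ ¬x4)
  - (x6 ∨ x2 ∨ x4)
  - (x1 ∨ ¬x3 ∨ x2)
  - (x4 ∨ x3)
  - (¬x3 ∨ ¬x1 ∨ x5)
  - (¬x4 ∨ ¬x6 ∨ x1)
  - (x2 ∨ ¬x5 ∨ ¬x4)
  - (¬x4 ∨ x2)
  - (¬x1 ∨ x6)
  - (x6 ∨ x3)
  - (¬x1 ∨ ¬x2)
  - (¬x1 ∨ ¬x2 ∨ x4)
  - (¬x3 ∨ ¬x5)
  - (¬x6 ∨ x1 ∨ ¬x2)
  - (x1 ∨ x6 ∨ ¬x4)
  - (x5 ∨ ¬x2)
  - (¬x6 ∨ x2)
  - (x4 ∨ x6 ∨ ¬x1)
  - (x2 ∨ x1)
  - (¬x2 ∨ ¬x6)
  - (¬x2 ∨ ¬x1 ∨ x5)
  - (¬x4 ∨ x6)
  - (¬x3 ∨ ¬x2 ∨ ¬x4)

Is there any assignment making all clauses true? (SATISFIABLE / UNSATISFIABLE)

x2 = True:
  propagation gives x1=False, x4=False, x6=True; an empty clause results — contradiction.
x2 = False:
  propagation gives x4=False, x3=True, x6=True; an empty clause results — contradiction.
Every branch closes, so no satisfying assignment exists.

UNSATISFIABLE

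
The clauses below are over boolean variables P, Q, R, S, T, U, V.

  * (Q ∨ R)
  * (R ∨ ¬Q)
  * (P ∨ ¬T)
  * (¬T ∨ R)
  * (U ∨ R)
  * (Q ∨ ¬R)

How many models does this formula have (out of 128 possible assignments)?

Case analysis on R and Q:
  R=1, Q=1: S, U, V free; 3 ways for (P,T) × 2^3 = 24.
  R=1, Q=0: a clause becomes empty — 0.
  R=0, Q=1: a clause becomes empty — 0.
  R=0, Q=0: a clause becomes empty — 0.
Total: 24 + 0 + 0 + 0 = 24.

24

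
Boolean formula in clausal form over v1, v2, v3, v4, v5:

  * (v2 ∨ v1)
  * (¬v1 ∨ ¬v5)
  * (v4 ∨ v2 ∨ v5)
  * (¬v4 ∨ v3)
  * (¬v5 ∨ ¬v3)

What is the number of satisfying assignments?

8

Case analysis on v5 and v1:
  v5=1, v1=1: a clause becomes empty — 0.
  v5=1, v1=0: remaining (v2,v3,v4) ∈ {(1,0,0)} — 1.
  v5=0, v1=1: remaining (v2,v3,v4) ∈ {(0,1,1); (1,0,0); (1,1,0); (1,1,1)} — 4.
  v5=0, v1=0: remaining (v2,v3,v4) ∈ {(1,0,0); (1,1,0); (1,1,1)} — 3.
Total: 0 + 1 + 4 + 3 = 8.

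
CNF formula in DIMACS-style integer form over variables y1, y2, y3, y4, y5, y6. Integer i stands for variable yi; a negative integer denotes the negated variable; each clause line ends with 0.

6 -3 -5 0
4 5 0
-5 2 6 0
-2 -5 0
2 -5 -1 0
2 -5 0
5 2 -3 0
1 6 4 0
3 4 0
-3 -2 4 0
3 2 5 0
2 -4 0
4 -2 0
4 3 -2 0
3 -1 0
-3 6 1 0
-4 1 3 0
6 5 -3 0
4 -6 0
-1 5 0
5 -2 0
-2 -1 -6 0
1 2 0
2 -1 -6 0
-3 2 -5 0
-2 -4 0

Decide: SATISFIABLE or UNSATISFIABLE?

y2 = True:
  propagation gives y5=False; an empty clause results — contradiction.
y2 = False:
  propagation gives y5=False, y4=True; an empty clause results — contradiction.
Every branch closes, so no satisfying assignment exists.

UNSATISFIABLE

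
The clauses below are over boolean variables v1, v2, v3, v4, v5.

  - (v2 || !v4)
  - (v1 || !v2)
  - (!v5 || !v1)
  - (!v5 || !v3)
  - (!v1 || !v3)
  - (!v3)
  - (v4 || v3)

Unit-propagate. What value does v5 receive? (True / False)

Unit clause (!v3) sets v3 = False.
(v4 || v3) with v3 = False leaves only v4, so v4 = True.
(v2 || !v4) with v4 = True leaves only v2, so v2 = True.
In (v1 || !v2), !v2 is now false; v1 must hold, so v1 = True.
From (!v5 || !v1) and v1 = True: v5 = False.

False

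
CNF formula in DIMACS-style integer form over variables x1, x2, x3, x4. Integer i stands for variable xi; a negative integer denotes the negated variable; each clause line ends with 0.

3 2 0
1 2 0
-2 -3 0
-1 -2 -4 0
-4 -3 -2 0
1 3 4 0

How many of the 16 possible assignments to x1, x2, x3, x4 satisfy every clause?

The models are:
  x1=0 x2=1 x3=0 x4=1
  x1=1 x2=0 x3=1 x4=0
  x1=1 x2=0 x3=1 x4=1
  x1=1 x2=1 x3=0 x4=0
Count: 4.

4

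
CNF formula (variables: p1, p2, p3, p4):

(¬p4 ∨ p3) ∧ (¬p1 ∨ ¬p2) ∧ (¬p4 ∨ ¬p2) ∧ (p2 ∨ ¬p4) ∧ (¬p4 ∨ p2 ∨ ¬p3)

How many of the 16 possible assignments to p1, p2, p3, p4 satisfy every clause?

6

Satisfying assignments:
  p1=0 p2=0 p3=0 p4=0
  p1=0 p2=0 p3=1 p4=0
  p1=0 p2=1 p3=0 p4=0
  p1=0 p2=1 p3=1 p4=0
  p1=1 p2=0 p3=0 p4=0
  p1=1 p2=0 p3=1 p4=0
That's 6 in total.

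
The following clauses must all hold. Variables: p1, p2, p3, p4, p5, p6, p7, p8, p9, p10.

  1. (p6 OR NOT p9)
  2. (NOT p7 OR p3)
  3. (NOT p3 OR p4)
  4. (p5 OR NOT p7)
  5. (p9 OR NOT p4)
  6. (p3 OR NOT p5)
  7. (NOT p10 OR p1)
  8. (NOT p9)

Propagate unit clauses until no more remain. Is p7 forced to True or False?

Unit clause (NOT p9) sets p9 = False.
(NOT p4 OR p9) with p9 = False leaves only NOT p4, so p4 = False.
(p4 OR NOT p3) with p4 = False leaves only NOT p3, so p3 = False.
(p3 OR NOT p7) with p3 = False leaves only NOT p7, so p7 = False.

False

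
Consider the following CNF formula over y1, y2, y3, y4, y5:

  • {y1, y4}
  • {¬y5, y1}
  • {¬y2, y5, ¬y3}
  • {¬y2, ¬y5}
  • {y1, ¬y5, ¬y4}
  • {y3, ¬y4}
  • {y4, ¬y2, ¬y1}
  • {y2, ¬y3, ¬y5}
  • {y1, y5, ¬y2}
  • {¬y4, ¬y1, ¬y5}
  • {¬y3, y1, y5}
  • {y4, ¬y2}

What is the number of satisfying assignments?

Satisfying assignments:
  y1=1 y2=0 y3=0 y4=0 y5=0
  y1=1 y2=0 y3=0 y4=0 y5=1
  y1=1 y2=0 y3=1 y4=0 y5=0
  y1=1 y2=0 y3=1 y4=1 y5=0
Count: 4.

4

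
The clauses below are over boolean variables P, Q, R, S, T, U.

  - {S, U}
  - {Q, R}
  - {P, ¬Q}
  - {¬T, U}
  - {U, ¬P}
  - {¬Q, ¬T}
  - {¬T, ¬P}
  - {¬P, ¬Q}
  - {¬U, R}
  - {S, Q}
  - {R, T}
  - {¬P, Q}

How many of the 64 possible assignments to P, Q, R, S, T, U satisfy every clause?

3

The models are:
  P=F Q=F R=T S=T T=F U=F
  P=F Q=F R=T S=T T=F U=T
  P=F Q=F R=T S=T T=T U=T
Count: 3.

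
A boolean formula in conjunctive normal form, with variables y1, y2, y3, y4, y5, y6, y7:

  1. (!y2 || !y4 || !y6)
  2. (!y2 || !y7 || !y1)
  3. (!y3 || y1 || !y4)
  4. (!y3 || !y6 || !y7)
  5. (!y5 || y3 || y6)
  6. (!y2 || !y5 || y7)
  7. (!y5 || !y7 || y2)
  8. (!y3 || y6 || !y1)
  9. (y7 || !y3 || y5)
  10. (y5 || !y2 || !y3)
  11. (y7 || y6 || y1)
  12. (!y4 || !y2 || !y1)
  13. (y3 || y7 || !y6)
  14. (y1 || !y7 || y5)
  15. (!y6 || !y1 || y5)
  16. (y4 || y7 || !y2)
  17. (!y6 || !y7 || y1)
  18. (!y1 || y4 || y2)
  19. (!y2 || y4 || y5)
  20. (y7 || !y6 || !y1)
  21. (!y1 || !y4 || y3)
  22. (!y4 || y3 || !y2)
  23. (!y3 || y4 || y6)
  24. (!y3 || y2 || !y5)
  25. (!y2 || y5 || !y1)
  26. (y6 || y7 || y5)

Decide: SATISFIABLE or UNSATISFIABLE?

UNSATISFIABLE

y1 = True:
  y2 = True:
    propagation gives y7=False, y5=False; an empty clause results — contradiction.
  y2 = False:
    propagation gives y4=True, y3=True, y6=True, y7=False; an empty clause results — contradiction.
y1 = False:
  y7 = True:
    propagation gives y5=True, y2=True, y6=False, y3=True; an empty clause results — contradiction.
  y7 = False:
    propagation gives y6=True, y3=True, y4=False, y5=True; an empty clause results — contradiction.
Every branch closes, so no satisfying assignment exists.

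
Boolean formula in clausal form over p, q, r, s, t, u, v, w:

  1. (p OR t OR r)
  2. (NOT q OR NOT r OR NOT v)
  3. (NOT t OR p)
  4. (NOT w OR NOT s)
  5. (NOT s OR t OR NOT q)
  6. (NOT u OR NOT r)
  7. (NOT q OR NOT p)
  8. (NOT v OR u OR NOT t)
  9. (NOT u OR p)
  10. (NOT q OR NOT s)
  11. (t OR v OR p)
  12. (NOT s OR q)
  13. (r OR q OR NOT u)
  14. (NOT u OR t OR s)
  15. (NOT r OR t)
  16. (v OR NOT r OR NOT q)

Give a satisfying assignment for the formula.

p = True, q = False, r = False, s = False, t = False, u = False, v = False, w = True

Check each clause:
  1. (p OR r OR t) — p is true.
  2. (NOT v OR NOT q OR NOT r) — NOT v is true.
  3. (p OR NOT t) — p is true.
  4. (NOT s OR NOT w) — NOT s is true.
  5. (NOT q OR t OR NOT s) — NOT s is true.
  6. (NOT r OR NOT u) — NOT u is true.
  7. (NOT p OR NOT q) — NOT q is true.
  8. (NOT t OR NOT v OR u) — NOT v is true.
  9. (p OR NOT u) — p is true.
  10. (NOT q OR NOT s) — NOT s is true.
  11. (t OR p OR v) — p is true.
  12. (q OR NOT s) — NOT s is true.
  13. (q OR NOT u OR r) — NOT u is true.
  14. (t OR s OR NOT u) — NOT u is true.
  15. (t OR NOT r) — NOT r is true.
  16. (v OR NOT q OR NOT r) — NOT r is true.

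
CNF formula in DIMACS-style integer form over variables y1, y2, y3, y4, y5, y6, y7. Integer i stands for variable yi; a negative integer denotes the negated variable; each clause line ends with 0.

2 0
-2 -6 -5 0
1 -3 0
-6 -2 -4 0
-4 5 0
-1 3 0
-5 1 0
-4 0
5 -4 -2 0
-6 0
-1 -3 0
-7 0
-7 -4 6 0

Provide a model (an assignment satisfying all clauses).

y1=False, y2=True, y3=False, y4=False, y5=False, y6=False, y7=False

Check each clause:
  1. (y2) — y2 is true.
  2. (~y2 | ~y5 | ~y6) — ~y6 is true.
  3. (y1 | ~y3) — ~y3 is true.
  4. (~y6 | ~y2 | ~y4) — ~y6 is true.
  5. (~y4 | y5) — ~y4 is true.
  6. (y3 | ~y1) — ~y1 is true.
  7. (~y5 | y1) — ~y5 is true.
  8. (~y4) — ~y4 is true.
  9. (~y4 | ~y2 | y5) — ~y4 is true.
  10. (~y6) — ~y6 is true.
  11. (~y3 | ~y1) — ~y3 is true.
  12. (~y7) — ~y7 is true.
  13. (~y7 | ~y4 | y6) — ~y7 is true.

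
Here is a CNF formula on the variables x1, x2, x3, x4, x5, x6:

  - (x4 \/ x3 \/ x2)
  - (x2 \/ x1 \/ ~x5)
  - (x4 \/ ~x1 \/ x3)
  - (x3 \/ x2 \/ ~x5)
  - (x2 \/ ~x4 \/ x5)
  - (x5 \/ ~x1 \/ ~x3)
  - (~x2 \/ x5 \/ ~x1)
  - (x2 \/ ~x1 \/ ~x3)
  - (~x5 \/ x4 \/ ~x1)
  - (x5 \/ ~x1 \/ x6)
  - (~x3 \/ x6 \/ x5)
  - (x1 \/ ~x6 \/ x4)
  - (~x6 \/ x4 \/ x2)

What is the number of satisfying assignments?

14

Split on x1, then x5.
  x1=1, x5=1: remaining (x2,x3,x4,x6) ∈ {(1,0,1,0); (1,0,1,1); (1,1,1,0); (1,1,1,1)} — 4.
  x1=1, x5=0: a clause becomes empty — 0.
  x1=0, x5=1: x3 free; 3 ways for (x2,x4,x6) × 2^1 = 6.
  x1=0, x5=0: remaining (x2,x3,x4,x6) ∈ {(1,0,0,0); (1,0,1,0); (1,0,1,1); (1,1,1,1)} — 4.
Total: 4 + 0 + 6 + 4 = 14.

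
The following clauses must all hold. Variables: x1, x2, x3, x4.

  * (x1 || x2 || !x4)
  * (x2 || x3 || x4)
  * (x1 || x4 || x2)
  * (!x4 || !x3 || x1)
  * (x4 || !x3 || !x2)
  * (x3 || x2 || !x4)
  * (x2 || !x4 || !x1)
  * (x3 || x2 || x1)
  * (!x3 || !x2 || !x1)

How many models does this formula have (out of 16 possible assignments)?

5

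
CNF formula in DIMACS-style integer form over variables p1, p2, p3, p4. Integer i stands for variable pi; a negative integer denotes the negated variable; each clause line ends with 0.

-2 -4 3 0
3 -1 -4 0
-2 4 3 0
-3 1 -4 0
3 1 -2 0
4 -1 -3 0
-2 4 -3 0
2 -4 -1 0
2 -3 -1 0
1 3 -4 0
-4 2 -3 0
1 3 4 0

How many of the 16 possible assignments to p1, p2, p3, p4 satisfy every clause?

The models are:
  p1=0 p2=0 p3=1 p4=0
  p1=1 p2=0 p3=0 p4=0
  p1=1 p2=1 p3=1 p4=1
That's 3 in total.

3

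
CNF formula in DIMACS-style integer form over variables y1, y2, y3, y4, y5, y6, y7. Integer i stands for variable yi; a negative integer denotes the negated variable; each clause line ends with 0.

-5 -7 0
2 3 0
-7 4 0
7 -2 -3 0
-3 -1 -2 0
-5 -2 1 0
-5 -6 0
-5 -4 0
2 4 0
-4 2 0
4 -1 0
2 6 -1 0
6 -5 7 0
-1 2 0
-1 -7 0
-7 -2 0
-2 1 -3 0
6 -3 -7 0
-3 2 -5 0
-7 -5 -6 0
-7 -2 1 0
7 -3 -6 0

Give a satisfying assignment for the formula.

y1=F  y2=T  y3=F  y4=T  y5=F  y6=F  y7=F

Pure literal: y5 appears only negated; assign y5 = False.
Set y1 = False and propagate.
Branch on y2: take y2 = True.
  then y7 is forced to False.
  then y3 is forced to False.
y4, y6 are now unconstrained; take y4 = True, y6 = False.
Check each clause:
  1. (¬y7 ∨ ¬y5) — ¬y7 is true.
  2. (y3 ∨ y2) — y2 is true.
  3. (¬y7 ∨ y4) — ¬y7 is true.
  4. (¬y3 ∨ ¬y2 ∨ y7) — ¬y3 is true.
  5. (¬y3 ∨ ¬y2 ∨ ¬y1) — ¬y3 is true.
  6. (¬y5 ∨ ¬y2 ∨ y1) — ¬y5 is true.
  7. (¬y5 ∨ ¬y6) — ¬y6 is true.
  8. (¬y4 ∨ ¬y5) — ¬y5 is true.
  9. (y4 ∨ y2) — y2 is true.
  10. (¬y4 ∨ y2) — y2 is true.
  11. (y4 ∨ ¬y1) — y4 is true.
  12. (y2 ∨ ¬y1 ∨ y6) — y2 is true.
  13. (y6 ∨ ¬y5 ∨ y7) — ¬y5 is true.
  14. (¬y1 ∨ y2) — y2 is true.
  15. (¬y7 ∨ ¬y1) — ¬y7 is true.
  16. (¬y7 ∨ ¬y2) — ¬y7 is true.
  17. (¬y3 ∨ ¬y2 ∨ y1) — ¬y3 is true.
  18. (y6 ∨ ¬y7 ∨ ¬y3) — ¬y7 is true.
  19. (¬y3 ∨ y2 ∨ ¬y5) — y2 is true.
  20. (¬y7 ∨ ¬y6 ∨ ¬y5) — ¬y7 is true.
  21. (y1 ∨ ¬y7 ∨ ¬y2) — ¬y7 is true.
  22. (¬y6 ∨ y7 ∨ ¬y3) — ¬y6 is true.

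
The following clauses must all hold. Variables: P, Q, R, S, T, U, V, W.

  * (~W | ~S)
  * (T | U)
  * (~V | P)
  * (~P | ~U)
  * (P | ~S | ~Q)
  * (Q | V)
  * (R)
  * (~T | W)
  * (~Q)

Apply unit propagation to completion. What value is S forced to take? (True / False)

(R) stands alone — R = True.
(~Q) stands alone — Q = False.
(Q | V): since Q = False, the clause reduces to (V). V = True.
(P | ~V) with V = True leaves only P, so P = True.
In (~P | ~U), ~P is now false; ~U must hold, so U = False.
From (T | U) and U = False: T = True.
In (~T | W), ~T is now false; W must hold, so W = True.
(~W | ~S) with W = True leaves only ~S, so S = False.

False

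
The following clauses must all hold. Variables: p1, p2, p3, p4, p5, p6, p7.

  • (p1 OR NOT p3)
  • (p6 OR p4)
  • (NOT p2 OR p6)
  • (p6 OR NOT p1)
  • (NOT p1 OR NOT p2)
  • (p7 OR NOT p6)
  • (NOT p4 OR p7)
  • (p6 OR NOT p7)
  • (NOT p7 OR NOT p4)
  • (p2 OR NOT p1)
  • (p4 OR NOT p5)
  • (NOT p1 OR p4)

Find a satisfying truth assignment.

Pure literal: p3 appears only negated; assign p3 = False.
p5 occurs only negated in the remaining clauses — set p5 = False.
Branch on p1: take p1 = False.
Try p2 = False.
Branch on p4: take p4 = False.
  then p6 is forced to True.
  then p7 is forced to True.
Every clause has at least one true literal under this assignment.

p1=F, p2=F, p3=F, p4=F, p5=F, p6=T, p7=T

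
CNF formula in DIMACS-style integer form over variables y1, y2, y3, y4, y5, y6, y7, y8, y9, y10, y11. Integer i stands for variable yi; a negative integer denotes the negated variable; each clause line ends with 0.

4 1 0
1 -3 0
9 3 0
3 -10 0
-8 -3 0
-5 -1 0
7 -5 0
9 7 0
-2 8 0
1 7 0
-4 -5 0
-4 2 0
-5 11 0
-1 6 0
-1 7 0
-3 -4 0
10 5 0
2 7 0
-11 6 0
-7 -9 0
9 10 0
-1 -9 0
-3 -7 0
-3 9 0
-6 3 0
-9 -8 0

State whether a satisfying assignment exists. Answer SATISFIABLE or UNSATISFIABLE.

y3 = True:
  propagation gives y1=True, y8=False, y5=False, y2=False; an empty clause results — contradiction.
y3 = False:
  propagation gives y9=True, y10=False, y5=True, y1=False; an empty clause results — contradiction.
Every branch closes, so no satisfying assignment exists.

UNSATISFIABLE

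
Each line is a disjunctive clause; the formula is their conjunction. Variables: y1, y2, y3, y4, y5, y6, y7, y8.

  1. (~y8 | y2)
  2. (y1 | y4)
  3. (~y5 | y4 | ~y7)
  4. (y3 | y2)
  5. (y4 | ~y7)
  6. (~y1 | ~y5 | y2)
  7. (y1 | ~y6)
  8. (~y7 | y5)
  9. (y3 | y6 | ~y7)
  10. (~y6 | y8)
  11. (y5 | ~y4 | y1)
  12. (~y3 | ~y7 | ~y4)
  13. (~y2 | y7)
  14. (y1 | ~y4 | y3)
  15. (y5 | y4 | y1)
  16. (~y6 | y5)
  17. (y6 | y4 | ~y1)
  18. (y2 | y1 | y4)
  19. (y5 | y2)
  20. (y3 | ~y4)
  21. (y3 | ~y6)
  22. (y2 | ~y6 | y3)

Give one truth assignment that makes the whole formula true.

Branch on y1: take y1 = False.
  then y4 is forced to True.
  then y6 is forced to False.
  then y5 is forced to True.
  then y3 is forced to True.
  then y7 is forced to False.
  then y2 is forced to False.
  then y8 is forced to False.

y1 = False, y2 = False, y3 = True, y4 = True, y5 = True, y6 = False, y7 = False, y8 = False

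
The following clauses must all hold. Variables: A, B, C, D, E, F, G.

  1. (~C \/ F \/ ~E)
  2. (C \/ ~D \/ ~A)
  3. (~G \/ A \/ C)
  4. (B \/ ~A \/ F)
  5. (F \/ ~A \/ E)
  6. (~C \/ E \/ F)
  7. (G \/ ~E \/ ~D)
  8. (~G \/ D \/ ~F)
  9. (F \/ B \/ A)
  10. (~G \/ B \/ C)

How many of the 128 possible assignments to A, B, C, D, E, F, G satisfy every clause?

Split on F, then A.
  F=T, A=T: B free; 7 ways for (C,D,E,G) × 2^1 = 14.
  F=T, A=F: B free; 8 ways for (C,D,E,G) × 2^1 = 16.
  F=F, A=T: remaining (B,C,D,E,G) ∈ {(T,F,F,T,F); (T,F,F,T,T)} — 2.
  F=F, A=F: remaining (B,C,D,E,G) ∈ {(T,F,F,F,F); (T,F,F,T,F); (T,F,T,F,F)} — 3.
Total: 14 + 16 + 2 + 3 = 35.

35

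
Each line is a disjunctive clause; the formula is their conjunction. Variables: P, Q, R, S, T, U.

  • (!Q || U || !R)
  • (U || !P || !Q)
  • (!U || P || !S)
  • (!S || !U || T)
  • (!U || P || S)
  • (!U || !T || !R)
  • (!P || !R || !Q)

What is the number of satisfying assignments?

27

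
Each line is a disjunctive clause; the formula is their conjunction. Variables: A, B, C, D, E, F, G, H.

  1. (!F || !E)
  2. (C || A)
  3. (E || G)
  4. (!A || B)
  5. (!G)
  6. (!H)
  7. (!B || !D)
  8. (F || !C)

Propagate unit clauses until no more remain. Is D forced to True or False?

False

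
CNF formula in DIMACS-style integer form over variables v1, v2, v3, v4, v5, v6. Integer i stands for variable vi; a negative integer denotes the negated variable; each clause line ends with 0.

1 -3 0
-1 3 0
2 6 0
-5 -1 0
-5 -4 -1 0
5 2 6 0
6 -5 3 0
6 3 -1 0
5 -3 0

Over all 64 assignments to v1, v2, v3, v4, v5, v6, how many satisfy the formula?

Case analysis on v1 and v3:
  v1=1, v3=1: a clause becomes empty — 0.
  v1=1, v3=0: a clause becomes empty — 0.
  v1=0, v3=1: a clause becomes empty — 0.
  v1=0, v3=0: v4 free; 5 ways for (v2,v5,v6) × 2^1 = 10.
Total: 0 + 0 + 0 + 10 = 10.

10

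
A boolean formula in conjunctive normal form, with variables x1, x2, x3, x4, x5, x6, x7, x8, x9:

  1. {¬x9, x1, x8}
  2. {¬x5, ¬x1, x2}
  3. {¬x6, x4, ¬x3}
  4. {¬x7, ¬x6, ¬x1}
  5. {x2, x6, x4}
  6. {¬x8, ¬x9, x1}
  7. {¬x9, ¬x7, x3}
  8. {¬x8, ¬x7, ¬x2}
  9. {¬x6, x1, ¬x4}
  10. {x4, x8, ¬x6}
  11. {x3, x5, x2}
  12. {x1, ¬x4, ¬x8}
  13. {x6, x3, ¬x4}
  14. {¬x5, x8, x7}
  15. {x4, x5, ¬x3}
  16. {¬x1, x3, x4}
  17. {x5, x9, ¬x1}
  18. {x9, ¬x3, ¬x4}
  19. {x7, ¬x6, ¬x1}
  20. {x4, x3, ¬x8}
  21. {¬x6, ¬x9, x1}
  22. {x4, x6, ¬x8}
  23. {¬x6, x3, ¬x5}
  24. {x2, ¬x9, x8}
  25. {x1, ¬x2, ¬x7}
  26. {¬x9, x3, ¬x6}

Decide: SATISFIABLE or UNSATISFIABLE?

SATISFIABLE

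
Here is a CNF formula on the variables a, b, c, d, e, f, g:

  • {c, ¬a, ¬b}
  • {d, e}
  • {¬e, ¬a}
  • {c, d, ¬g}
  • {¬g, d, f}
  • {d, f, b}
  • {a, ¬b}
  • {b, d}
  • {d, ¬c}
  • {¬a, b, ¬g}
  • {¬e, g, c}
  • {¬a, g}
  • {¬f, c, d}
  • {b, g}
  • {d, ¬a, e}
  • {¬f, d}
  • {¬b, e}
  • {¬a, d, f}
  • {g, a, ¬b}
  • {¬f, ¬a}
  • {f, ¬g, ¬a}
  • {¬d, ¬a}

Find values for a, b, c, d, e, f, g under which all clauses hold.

a=False, b=False, c=False, d=True, e=False, f=True, g=True

Check each clause:
  1. {c, ¬a, ¬b} — ¬a is true.
  2. {e, d} — d is true.
  3. {¬a, ¬e} — ¬e is true.
  4. {c, ¬g, d} — d is true.
  5. {d, f, ¬g} — d is true.
  6. {f, b, d} — d is true.
  7. {¬b, a} — ¬b is true.
  8. {d, b} — d is true.
  9. {d, ¬c} — d is true.
  10. {¬a, ¬g, b} — ¬a is true.
  11. {c, ¬e, g} — ¬e is true.
  12. {g, ¬a} — ¬a is true.
  13. {¬f, c, d} — d is true.
  14. {b, g} — g is true.
  15. {¬a, e, d} — d is true.
  16. {d, ¬f} — d is true.
  17. {e, ¬b} — ¬b is true.
  18. {¬a, d, f} — d is true.
  19. {¬b, a, g} — ¬b is true.
  20. {¬f, ¬a} — ¬a is true.
  21. {f, ¬a, ¬g} — ¬a is true.
  22. {¬a, ¬d} — ¬a is true.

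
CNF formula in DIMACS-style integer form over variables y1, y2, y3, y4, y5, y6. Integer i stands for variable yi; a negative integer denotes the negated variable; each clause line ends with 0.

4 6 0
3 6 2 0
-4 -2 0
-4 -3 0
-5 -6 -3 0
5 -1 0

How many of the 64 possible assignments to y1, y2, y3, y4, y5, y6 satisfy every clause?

Split on y3, then y4.
  y3=1, y4=1: a clause becomes empty — 0.
  y3=1, y4=0: remaining (y1,y2,y5,y6) ∈ {(0,0,0,1); (0,1,0,1)} — 2.
  y3=0, y4=1: remaining (y1,y2,y5,y6) ∈ {(0,0,0,1); (0,0,1,1); (1,0,1,1)} — 3.
  y3=0, y4=0: y2 free; 3 ways for (y1,y5,y6) × 2^1 = 6.
Total: 0 + 2 + 3 + 6 = 11.

11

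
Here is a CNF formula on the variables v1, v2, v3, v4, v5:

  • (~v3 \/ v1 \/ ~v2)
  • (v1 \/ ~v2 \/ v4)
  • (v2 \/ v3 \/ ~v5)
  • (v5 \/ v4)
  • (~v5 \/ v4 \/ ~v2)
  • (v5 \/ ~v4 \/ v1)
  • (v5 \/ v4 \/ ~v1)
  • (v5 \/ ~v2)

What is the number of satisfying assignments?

9

Case analysis on v5 and v2:
  v5=1, v2=1: remaining (v1,v3,v4) ∈ {(0,0,1); (1,0,1); (1,1,1)} — 3.
  v5=1, v2=0: remaining (v1,v3,v4) ∈ {(0,1,0); (0,1,1); (1,1,0); (1,1,1)} — 4.
  v5=0, v2=1: a clause becomes empty — 0.
  v5=0, v2=0: remaining (v1,v3,v4) ∈ {(1,0,1); (1,1,1)} — 2.
Total: 3 + 4 + 0 + 2 = 9.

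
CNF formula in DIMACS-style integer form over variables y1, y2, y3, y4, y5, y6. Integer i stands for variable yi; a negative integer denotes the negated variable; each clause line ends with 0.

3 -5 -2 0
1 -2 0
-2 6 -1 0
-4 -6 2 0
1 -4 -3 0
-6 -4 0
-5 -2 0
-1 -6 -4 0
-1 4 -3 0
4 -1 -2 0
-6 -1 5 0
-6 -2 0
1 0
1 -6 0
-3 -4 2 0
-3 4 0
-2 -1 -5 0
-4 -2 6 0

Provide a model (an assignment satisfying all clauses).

y1 = True  y2 = False  y3 = False  y4 = False  y5 = True  y6 = True

The clause (y1) is unit: y1 must be True.
Set y2 = False and propagate.
Try y3 = False.
Set y4 = False and propagate.
For the remaining variables, y5 = True, y6 = True works.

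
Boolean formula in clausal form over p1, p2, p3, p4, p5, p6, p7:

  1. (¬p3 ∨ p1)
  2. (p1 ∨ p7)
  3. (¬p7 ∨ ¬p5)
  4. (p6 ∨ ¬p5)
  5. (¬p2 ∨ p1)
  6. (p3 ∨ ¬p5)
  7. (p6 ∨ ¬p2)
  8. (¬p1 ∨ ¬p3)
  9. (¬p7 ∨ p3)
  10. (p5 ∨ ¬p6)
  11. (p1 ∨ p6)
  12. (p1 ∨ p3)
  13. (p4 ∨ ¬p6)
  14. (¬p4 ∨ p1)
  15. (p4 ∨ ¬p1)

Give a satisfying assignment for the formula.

p1=True, p2=False, p3=False, p4=True, p5=False, p6=False, p7=False

Check each clause:
  1. (p1 ∨ ¬p3) — p1 is true.
  2. (p7 ∨ p1) — p1 is true.
  3. (¬p7 ∨ ¬p5) — ¬p7 is true.
  4. (¬p5 ∨ p6) — ¬p5 is true.
  5. (p1 ∨ ¬p2) — p1 is true.
  6. (p3 ∨ ¬p5) — ¬p5 is true.
  7. (p6 ∨ ¬p2) — ¬p2 is true.
  8. (¬p1 ∨ ¬p3) — ¬p3 is true.
  9. (¬p7 ∨ p3) — ¬p7 is true.
  10. (p5 ∨ ¬p6) — ¬p6 is true.
  11. (p1 ∨ p6) — p1 is true.
  12. (p1 ∨ p3) — p1 is true.
  13. (¬p6 ∨ p4) — ¬p6 is true.
  14. (¬p4 ∨ p1) — p1 is true.
  15. (p4 ∨ ¬p1) — p4 is true.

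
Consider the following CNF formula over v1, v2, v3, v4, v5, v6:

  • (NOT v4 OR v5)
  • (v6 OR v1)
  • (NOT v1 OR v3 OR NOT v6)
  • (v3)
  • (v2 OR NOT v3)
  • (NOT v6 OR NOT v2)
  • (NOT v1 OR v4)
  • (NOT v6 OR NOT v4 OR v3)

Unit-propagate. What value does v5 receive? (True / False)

True

Unit clause (v3) sets v3 = True.
(v2 OR NOT v3): since v3 = True, the clause reduces to (v2). v2 = True.
(NOT v6 OR NOT v2): since v2 = True, the clause reduces to (NOT v6). v6 = False.
From (v6 OR v1) and v6 = False: v1 = True.
(NOT v1 OR v4): since v1 = True, the clause reduces to (v4). v4 = True.
(v5 OR NOT v4): since v4 = True, the clause reduces to (v5). v5 = True.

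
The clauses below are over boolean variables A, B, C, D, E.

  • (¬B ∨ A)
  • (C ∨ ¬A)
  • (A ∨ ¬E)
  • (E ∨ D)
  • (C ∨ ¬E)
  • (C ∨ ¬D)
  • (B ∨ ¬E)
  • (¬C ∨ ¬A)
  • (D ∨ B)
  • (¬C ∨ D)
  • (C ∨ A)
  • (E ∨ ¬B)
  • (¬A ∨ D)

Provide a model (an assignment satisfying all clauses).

A=False, B=False, C=True, D=True, E=False

Check each clause:
  1. (¬B ∨ A) — ¬B is true.
  2. (¬A ∨ C) — C is true.
  3. (A ∨ ¬E) — ¬E is true.
  4. (D ∨ E) — D is true.
  5. (¬E ∨ C) — C is true.
  6. (¬D ∨ C) — C is true.
  7. (¬E ∨ B) — ¬E is true.
  8. (¬A ∨ ¬C) — ¬A is true.
  9. (D ∨ B) — D is true.
  10. (D ∨ ¬C) — D is true.
  11. (A ∨ C) — C is true.
  12. (E ∨ ¬B) — ¬B is true.
  13. (¬A ∨ D) — D is true.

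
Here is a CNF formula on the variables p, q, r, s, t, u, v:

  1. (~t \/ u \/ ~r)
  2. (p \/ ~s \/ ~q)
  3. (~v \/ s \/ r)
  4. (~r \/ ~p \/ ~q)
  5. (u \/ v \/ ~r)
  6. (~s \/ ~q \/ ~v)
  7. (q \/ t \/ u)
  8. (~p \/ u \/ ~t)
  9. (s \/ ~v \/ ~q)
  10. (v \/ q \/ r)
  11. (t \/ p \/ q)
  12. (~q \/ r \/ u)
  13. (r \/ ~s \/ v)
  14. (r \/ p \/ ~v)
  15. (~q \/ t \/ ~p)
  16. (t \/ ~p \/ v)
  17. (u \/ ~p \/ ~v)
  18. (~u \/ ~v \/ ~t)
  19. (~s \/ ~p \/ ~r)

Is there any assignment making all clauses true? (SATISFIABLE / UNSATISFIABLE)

SATISFIABLE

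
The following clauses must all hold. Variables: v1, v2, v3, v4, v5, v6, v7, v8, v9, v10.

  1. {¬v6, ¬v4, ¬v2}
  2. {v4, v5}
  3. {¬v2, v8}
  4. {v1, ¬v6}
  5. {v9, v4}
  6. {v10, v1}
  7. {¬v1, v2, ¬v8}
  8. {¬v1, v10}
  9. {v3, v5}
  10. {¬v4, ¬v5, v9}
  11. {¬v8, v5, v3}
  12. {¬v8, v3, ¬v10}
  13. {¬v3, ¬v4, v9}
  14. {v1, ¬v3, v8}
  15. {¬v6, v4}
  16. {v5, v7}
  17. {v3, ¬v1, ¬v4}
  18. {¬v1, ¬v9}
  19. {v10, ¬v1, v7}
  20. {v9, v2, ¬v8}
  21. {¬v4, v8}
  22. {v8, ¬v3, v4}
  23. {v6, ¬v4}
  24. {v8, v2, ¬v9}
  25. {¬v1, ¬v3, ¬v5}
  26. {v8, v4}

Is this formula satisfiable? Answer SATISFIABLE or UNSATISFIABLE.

SATISFIABLE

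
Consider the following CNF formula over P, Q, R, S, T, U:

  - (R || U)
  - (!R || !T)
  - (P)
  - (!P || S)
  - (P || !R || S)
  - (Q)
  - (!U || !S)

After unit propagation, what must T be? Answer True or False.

(P) stands alone — P = True.
(S || !P): since P = True, the clause reduces to (S). S = True.
(Q) is a unit clause: Q = True.
(!U || !S) with S = True leaves only !U, so U = False.
From (U || R) and U = False: R = True.
(!R || !T) with R = True leaves only !T, so T = False.

False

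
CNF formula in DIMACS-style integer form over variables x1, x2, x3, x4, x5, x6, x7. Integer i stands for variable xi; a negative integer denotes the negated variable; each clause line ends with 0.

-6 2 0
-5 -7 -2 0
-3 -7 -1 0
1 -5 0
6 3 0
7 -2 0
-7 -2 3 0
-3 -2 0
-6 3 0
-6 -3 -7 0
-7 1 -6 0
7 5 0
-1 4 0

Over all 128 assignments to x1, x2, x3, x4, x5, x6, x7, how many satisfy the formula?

3

Satisfying assignments:
  x1=F x2=F x3=T x4=F x5=F x6=F x7=T
  x1=F x2=F x3=T x4=T x5=F x6=F x7=T
  x1=T x2=F x3=T x4=T x5=T x6=F x7=F
Count: 3.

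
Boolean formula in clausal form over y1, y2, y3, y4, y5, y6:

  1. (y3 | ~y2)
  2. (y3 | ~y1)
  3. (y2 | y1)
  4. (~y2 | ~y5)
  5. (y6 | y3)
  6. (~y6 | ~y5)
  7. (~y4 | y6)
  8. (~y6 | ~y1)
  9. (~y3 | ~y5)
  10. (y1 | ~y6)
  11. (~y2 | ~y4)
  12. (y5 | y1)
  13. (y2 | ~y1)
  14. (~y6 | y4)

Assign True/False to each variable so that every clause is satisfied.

Set y1 = True and propagate.
  then y3 is forced to True.
  then y6 is forced to False.
  then y4 is forced to False.
  then y5 is forced to False.
  then y2 is forced to True.

y1=T, y2=T, y3=T, y4=F, y5=F, y6=F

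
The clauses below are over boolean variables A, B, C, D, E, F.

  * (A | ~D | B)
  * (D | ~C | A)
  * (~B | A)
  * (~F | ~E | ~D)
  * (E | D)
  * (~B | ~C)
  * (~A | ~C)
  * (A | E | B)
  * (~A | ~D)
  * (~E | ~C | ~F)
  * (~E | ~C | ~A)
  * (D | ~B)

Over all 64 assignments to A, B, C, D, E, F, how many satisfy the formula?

Satisfying assignments:
  A=F B=F C=F D=F E=T F=F
  A=F B=F C=F D=F E=T F=T
  A=T B=F C=F D=F E=T F=F
  A=T B=F C=F D=F E=T F=T
Count: 4.

4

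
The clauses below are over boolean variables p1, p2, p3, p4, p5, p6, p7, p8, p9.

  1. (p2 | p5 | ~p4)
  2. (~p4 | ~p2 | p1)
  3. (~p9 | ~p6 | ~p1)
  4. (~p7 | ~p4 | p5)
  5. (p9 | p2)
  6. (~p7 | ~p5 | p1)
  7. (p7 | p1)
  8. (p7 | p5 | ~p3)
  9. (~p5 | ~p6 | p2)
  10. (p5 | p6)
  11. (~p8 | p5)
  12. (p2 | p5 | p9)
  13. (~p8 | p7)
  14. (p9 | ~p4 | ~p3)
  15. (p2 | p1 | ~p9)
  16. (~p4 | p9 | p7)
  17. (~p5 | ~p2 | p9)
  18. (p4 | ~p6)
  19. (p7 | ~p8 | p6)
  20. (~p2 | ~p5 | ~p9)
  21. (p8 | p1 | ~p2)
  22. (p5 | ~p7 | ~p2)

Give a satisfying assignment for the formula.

p1=True  p2=False  p3=False  p4=True  p5=True  p6=False  p7=True  p8=True  p9=True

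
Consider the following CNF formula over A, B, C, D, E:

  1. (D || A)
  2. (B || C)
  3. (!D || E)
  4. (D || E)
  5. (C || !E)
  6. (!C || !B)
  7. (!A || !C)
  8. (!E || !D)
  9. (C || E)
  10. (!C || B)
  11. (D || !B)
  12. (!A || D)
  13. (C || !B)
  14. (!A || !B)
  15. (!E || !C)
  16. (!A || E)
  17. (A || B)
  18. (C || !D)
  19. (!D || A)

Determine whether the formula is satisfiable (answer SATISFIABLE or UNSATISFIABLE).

UNSATISFIABLE

C = True:
  propagation gives B=False; an empty clause results — contradiction.
C = False:
  propagation gives B=True; an empty clause results — contradiction.
Every branch closes, so no satisfying assignment exists.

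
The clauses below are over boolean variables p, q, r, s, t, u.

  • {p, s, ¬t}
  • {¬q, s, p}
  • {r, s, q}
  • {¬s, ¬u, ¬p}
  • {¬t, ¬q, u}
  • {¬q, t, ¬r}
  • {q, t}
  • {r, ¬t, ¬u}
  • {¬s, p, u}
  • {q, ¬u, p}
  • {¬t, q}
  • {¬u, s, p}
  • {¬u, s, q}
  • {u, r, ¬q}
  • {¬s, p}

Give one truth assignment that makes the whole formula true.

p=T, q=T, r=F, s=F, t=F, u=T

Check each clause:
  1. {s, ¬t, p} — p is true.
  2. {¬q, s, p} — p is true.
  3. {r, q, s} — q is true.
  4. {¬p, ¬u, ¬s} — ¬s is true.
  5. {u, ¬t, ¬q} — ¬t is true.
  6. {¬q, ¬r, t} — ¬r is true.
  7. {t, q} — q is true.
  8. {¬u, r, ¬t} — ¬t is true.
  9. {p, u, ¬s} — p is true.
  10. {p, q, ¬u} — p is true.
  11. {q, ¬t} — q is true.
  12. {¬u, s, p} — p is true.
  13. {q, s, ¬u} — q is true.
  14. {¬q, u, r} — u is true.
  15. {¬s, p} — p is true.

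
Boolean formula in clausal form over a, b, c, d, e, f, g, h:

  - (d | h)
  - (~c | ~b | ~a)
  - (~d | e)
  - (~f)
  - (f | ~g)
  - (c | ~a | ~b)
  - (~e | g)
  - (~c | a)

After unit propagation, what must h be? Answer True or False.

True

(~f) is a unit clause: f = False.
From (~g | f) and f = False: g = False.
In (~e | g), g is now false; ~e must hold, so e = False.
(~d | e) with e = False leaves only ~d, so d = False.
In (d | h), d is now false; h must hold, so h = True.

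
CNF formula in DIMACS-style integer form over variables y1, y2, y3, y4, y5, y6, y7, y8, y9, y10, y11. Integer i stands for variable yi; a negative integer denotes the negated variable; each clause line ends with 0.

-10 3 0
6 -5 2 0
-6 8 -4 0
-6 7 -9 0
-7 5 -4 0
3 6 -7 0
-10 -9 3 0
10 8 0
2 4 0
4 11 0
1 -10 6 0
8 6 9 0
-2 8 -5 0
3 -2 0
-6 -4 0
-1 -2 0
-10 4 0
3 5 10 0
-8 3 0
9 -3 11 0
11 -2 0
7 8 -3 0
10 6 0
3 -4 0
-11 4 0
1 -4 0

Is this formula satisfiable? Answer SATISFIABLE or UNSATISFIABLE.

SATISFIABLE

Set y1 = True and propagate.
  then y2 is forced to False.
  then y4 is forced to True.
  then y6 is forced to False.
  then y5 is forced to False.
  then y7 is forced to False.
  then y10 is forced to True.
  then y3 is forced to True.
  then y8 is forced to True.
Set y9 = True and propagate.
y11 is now unconstrained; take y11 = True.
So y1=T, y2=F, y3=T, y4=T, y5=F, y6=F, y7=F, y8=T, y9=T, y10=T, y11=T is a satisfying assignment.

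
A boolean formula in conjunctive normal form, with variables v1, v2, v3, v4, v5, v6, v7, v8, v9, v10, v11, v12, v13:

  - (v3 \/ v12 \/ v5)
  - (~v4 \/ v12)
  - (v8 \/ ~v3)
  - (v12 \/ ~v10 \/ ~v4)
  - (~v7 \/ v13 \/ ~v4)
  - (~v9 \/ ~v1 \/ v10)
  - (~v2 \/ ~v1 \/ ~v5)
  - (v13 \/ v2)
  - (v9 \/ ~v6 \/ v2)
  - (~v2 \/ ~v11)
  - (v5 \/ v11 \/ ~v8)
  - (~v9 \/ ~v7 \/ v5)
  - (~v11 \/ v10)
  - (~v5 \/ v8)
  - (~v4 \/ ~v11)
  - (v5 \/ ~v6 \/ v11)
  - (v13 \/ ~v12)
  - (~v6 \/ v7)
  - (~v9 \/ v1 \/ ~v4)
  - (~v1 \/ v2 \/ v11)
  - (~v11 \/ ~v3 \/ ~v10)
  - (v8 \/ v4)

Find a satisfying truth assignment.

Pure literal: v6 appears only negated; assign v6 = False.
Pure literal: v13 appears only positively; assign v13 = True.
Set v1 = False and propagate.
Set v2 = True and propagate.
  then v11 is forced to False.
For the remaining variables, v3 = False, v4 = False, v5 = True, v7 = True, v8 = True, v9 = False, v10 = False, v12 = False works.
Check each clause:
  1. (v5 \/ v12 \/ v3) — v5 is true.
  2. (~v4 \/ v12) — ~v4 is true.
  3. (~v3 \/ v8) — v8 is true.
  4. (v12 \/ ~v10 \/ ~v4) — ~v4 is true.
  5. (~v7 \/ ~v4 \/ v13) — ~v4 is true.
  6. (~v1 \/ v10 \/ ~v9) — ~v1 is true.
  7. (~v5 \/ ~v2 \/ ~v1) — ~v1 is true.
  8. (v2 \/ v13) — v2 is true.
  9. (v2 \/ v9 \/ ~v6) — ~v6 is true.
  10. (~v11 \/ ~v2) — ~v11 is true.
  11. (v11 \/ ~v8 \/ v5) — v5 is true.
  12. (~v7 \/ v5 \/ ~v9) — v5 is true.
  13. (~v11 \/ v10) — ~v11 is true.
  14. (~v5 \/ v8) — v8 is true.
  15. (~v4 \/ ~v11) — ~v4 is true.
  16. (v11 \/ ~v6 \/ v5) — ~v6 is true.
  17. (~v12 \/ v13) — ~v12 is true.
  18. (v7 \/ ~v6) — ~v6 is true.
  19. (~v9 \/ ~v4 \/ v1) — ~v4 is true.
  20. (~v1 \/ v11 \/ v2) — v2 is true.
  21. (~v3 \/ ~v11 \/ ~v10) — ~v11 is true.
  22. (v4 \/ v8) — v8 is true.

v1=F  v2=T  v3=F  v4=F  v5=T  v6=F  v7=T  v8=T  v9=F  v10=F  v11=F  v12=F  v13=T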